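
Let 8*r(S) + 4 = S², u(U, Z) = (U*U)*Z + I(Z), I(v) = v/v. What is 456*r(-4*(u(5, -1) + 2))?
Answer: 441180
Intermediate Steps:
I(v) = 1
u(U, Z) = 1 + Z*U² (u(U, Z) = (U*U)*Z + 1 = U²*Z + 1 = Z*U² + 1 = 1 + Z*U²)
r(S) = -½ + S²/8
456*r(-4*(u(5, -1) + 2)) = 456*(-½ + (-4*((1 - 1*5²) + 2))²/8) = 456*(-½ + (-4*((1 - 1*25) + 2))²/8) = 456*(-½ + (-4*((1 - 25) + 2))²/8) = 456*(-½ + (-4*(-24 + 2))²/8) = 456*(-½ + (-4*(-22))²/8) = 456*(-½ + (⅛)*88²) = 456*(-½ + (⅛)*7744) = 456*(-½ + 968) = 456*(1935/2) = 441180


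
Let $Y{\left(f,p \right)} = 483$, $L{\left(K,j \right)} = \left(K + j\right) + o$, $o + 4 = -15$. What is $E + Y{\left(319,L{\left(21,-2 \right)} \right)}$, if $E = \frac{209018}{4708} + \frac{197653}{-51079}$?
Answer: $\frac{62948843627}{120239966} \approx 523.53$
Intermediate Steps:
$o = -19$ ($o = -4 - 15 = -19$)
$L{\left(K,j \right)} = -19 + K + j$ ($L{\left(K,j \right)} = \left(K + j\right) - 19 = -19 + K + j$)
$E = \frac{4872940049}{120239966}$ ($E = 209018 \cdot \frac{1}{4708} + 197653 \left(- \frac{1}{51079}\right) = \frac{104509}{2354} - \frac{197653}{51079} = \frac{4872940049}{120239966} \approx 40.527$)
$E + Y{\left(319,L{\left(21,-2 \right)} \right)} = \frac{4872940049}{120239966} + 483 = \frac{62948843627}{120239966}$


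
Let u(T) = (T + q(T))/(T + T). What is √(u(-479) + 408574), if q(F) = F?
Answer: 5*√16343 ≈ 639.20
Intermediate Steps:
u(T) = 1 (u(T) = (T + T)/(T + T) = (2*T)/((2*T)) = (2*T)*(1/(2*T)) = 1)
√(u(-479) + 408574) = √(1 + 408574) = √408575 = 5*√16343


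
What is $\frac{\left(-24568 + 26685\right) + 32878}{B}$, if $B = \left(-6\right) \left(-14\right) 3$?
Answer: $\frac{11665}{84} \approx 138.87$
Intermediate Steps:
$B = 252$ ($B = 84 \cdot 3 = 252$)
$\frac{\left(-24568 + 26685\right) + 32878}{B} = \frac{\left(-24568 + 26685\right) + 32878}{252} = \left(2117 + 32878\right) \frac{1}{252} = 34995 \cdot \frac{1}{252} = \frac{11665}{84}$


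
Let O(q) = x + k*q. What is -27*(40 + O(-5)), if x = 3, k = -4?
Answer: -1701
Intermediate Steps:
O(q) = 3 - 4*q
-27*(40 + O(-5)) = -27*(40 + (3 - 4*(-5))) = -27*(40 + (3 + 20)) = -27*(40 + 23) = -27*63 = -1701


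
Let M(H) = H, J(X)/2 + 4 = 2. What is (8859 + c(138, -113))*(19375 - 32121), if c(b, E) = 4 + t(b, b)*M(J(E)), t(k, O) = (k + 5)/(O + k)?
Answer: -7792955384/69 ≈ -1.1294e+8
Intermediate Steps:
J(X) = -4 (J(X) = -8 + 2*2 = -8 + 4 = -4)
t(k, O) = (5 + k)/(O + k)
c(b, E) = 4 - 2*(5 + b)/b (c(b, E) = 4 + ((5 + b)/(b + b))*(-4) = 4 + ((5 + b)/((2*b)))*(-4) = 4 + ((1/(2*b))*(5 + b))*(-4) = 4 + ((5 + b)/(2*b))*(-4) = 4 - 2*(5 + b)/b)
(8859 + c(138, -113))*(19375 - 32121) = (8859 + (2 - 10/138))*(19375 - 32121) = (8859 + (2 - 10*1/138))*(-12746) = (8859 + (2 - 5/69))*(-12746) = (8859 + 133/69)*(-12746) = (611404/69)*(-12746) = -7792955384/69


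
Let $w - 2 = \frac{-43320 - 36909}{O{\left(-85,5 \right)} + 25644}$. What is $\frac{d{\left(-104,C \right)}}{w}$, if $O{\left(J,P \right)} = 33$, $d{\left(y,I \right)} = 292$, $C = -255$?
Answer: $- \frac{2499228}{9625} \approx -259.66$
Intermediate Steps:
$w = - \frac{9625}{8559}$ ($w = 2 + \frac{-43320 - 36909}{33 + 25644} = 2 - \frac{80229}{25677} = 2 - \frac{26743}{8559} = - \frac{9625}{8559} \approx -1.1245$)
$\frac{d{\left(-104,C \right)}}{w} = \frac{292}{- \frac{9625}{8559}} = 292 \left(- \frac{8559}{9625}\right) = - \frac{2499228}{9625}$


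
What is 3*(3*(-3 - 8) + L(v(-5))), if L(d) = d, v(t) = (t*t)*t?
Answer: -474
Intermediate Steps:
v(t) = t³ (v(t) = t²*t = t³)
3*(3*(-3 - 8) + L(v(-5))) = 3*(3*(-3 - 8) + (-5)³) = 3*(3*(-11) - 125) = 3*(-33 - 125) = 3*(-158) = -474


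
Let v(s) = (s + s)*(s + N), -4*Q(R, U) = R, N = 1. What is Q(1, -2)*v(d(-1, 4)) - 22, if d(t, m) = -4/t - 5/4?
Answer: -869/32 ≈ -27.156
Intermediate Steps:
Q(R, U) = -R/4
d(t, m) = -5/4 - 4/t (d(t, m) = -4/t - 5*¼ = -4/t - 5/4 = -5/4 - 4/t)
v(s) = 2*s*(1 + s) (v(s) = (s + s)*(s + 1) = (2*s)*(1 + s) = 2*s*(1 + s))
Q(1, -2)*v(d(-1, 4)) - 22 = (-¼*1)*(2*(-5/4 - 4/(-1))*(1 + (-5/4 - 4/(-1)))) - 22 = -(-5/4 - 4*(-1))*(1 + (-5/4 - 4*(-1)))/2 - 22 = -(-5/4 + 4)*(1 + (-5/4 + 4))/2 - 22 = -11*(1 + 11/4)/(2*4) - 22 = -11*15/(2*4*4) - 22 = -¼*165/8 - 22 = -165/32 - 22 = -869/32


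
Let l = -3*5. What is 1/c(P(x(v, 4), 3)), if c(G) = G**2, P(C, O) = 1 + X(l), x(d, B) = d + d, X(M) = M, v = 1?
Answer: 1/196 ≈ 0.0051020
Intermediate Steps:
l = -15
x(d, B) = 2*d
P(C, O) = -14 (P(C, O) = 1 - 15 = -14)
1/c(P(x(v, 4), 3)) = 1/((-14)**2) = 1/196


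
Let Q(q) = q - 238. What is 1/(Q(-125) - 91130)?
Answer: -1/91493 ≈ -1.0930e-5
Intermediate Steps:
Q(q) = -238 + q
1/(Q(-125) - 91130) = 1/((-238 - 125) - 91130) = 1/(-363 - 91130) = 1/(-91493) = -1/91493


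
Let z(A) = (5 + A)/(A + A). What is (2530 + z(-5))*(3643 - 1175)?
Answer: 6244040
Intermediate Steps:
z(A) = (5 + A)/(2*A) (z(A) = (5 + A)/((2*A)) = (1/(2*A))*(5 + A) = (5 + A)/(2*A))
(2530 + z(-5))*(3643 - 1175) = (2530 + (1/2)*(5 - 5)/(-5))*(3643 - 1175) = (2530 + (1/2)*(-1/5)*0)*2468 = (2530 + 0)*2468 = 2530*2468 = 6244040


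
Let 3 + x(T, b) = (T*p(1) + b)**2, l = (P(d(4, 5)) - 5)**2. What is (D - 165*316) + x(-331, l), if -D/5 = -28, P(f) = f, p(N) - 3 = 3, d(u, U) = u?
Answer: 3888222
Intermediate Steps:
p(N) = 6 (p(N) = 3 + 3 = 6)
D = 140 (D = -5*(-28) = 140)
l = 1 (l = (4 - 5)**2 = (-1)**2 = 1)
x(T, b) = -3 + (b + 6*T)**2 (x(T, b) = -3 + (T*6 + b)**2 = -3 + (6*T + b)**2 = -3 + (b + 6*T)**2)
(D - 165*316) + x(-331, l) = (140 - 165*316) + (-3 + (1 + 6*(-331))**2) = (140 - 52140) + (-3 + (1 - 1986)**2) = -52000 + (-3 + (-1985)**2) = -52000 + (-3 + 3940225) = -52000 + 3940222 = 3888222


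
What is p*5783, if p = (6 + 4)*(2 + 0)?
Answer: 115660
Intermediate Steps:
p = 20 (p = 10*2 = 20)
p*5783 = 20*5783 = 115660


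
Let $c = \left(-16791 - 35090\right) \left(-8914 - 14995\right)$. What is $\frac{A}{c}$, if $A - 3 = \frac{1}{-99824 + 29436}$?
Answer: $\frac{211163}{87310882087652} \approx 2.4185 \cdot 10^{-9}$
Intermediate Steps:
$A = \frac{211163}{70388}$ ($A = 3 + \frac{1}{-99824 + 29436} = 3 + \frac{1}{-70388} = 3 - \frac{1}{70388} = \frac{211163}{70388} \approx 3.0$)
$c = 1240422829$ ($c = \left(-51881\right) \left(-23909\right) = 1240422829$)
$\frac{A}{c} = \frac{211163}{70388 \cdot 1240422829} = \frac{211163}{70388} \cdot \frac{1}{1240422829} = \frac{211163}{87310882087652}$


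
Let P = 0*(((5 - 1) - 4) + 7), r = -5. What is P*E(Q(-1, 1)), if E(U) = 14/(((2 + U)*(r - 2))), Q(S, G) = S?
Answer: 0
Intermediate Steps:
E(U) = 14/(-14 - 7*U) (E(U) = 14/(((2 + U)*(-5 - 2))) = 14/(((2 + U)*(-7))) = 14/(-14 - 7*U))
P = 0 (P = 0*((4 - 4) + 7) = 0*(0 + 7) = 0*7 = 0)
P*E(Q(-1, 1)) = 0*(-2/(2 - 1)) = 0*(-2/1) = 0*(-2*1) = 0*(-2) = 0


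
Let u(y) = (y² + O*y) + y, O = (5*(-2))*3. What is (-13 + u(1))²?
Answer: 1681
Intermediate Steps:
O = -30 (O = -10*3 = -30)
u(y) = y² - 29*y (u(y) = (y² - 30*y) + y = y² - 29*y)
(-13 + u(1))² = (-13 + 1*(-29 + 1))² = (-13 + 1*(-28))² = (-13 - 28)² = (-41)² = 1681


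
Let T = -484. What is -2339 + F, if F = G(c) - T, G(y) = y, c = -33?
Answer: -1888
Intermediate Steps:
F = 451 (F = -33 - 1*(-484) = -33 + 484 = 451)
-2339 + F = -2339 + 451 = -1888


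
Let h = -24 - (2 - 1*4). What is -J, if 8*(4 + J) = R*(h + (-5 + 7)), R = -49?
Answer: -237/2 ≈ -118.50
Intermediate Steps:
h = -22 (h = -24 - (2 - 4) = -24 - 1*(-2) = -24 + 2 = -22)
J = 237/2 (J = -4 + (-49*(-22 + (-5 + 7)))/8 = -4 + (-49*(-22 + 2))/8 = -4 + (-49*(-20))/8 = -4 + (⅛)*980 = -4 + 245/2 = 237/2 ≈ 118.50)
-J = -1*237/2 = -237/2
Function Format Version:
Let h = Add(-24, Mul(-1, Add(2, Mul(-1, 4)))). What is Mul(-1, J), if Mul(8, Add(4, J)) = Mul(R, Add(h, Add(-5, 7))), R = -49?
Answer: Rational(-237, 2) ≈ -118.50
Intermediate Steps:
h = -22 (h = Add(-24, Mul(-1, Add(2, -4))) = Add(-24, Mul(-1, -2)) = Add(-24, 2) = -22)
J = Rational(237, 2) (J = Add(-4, Mul(Rational(1, 8), Mul(-49, Add(-22, Add(-5, 7))))) = Add(-4, Mul(Rational(1, 8), Mul(-49, Add(-22, 2)))) = Add(-4, Mul(Rational(1, 8), Mul(-49, -20))) = Add(-4, Mul(Rational(1, 8), 980)) = Add(-4, Rational(245, 2)) = Rational(237, 2) ≈ 118.50)
Mul(-1, J) = Mul(-1, Rational(237, 2)) = Rational(-237, 2)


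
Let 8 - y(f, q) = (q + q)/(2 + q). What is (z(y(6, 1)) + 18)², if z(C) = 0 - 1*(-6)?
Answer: 576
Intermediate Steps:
y(f, q) = 8 - 2*q/(2 + q) (y(f, q) = 8 - (q + q)/(2 + q) = 8 - 2*q/(2 + q))
z(C) = 6 (z(C) = 0 + 6 = 6)
(z(y(6, 1)) + 18)² = (6 + 18)² = 24² = 576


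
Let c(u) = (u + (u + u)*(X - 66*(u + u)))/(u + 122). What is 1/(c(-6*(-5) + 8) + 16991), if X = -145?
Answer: 80/1163181 ≈ 6.8777e-5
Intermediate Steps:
c(u) = (u + 2*u*(-145 - 132*u))/(122 + u) (c(u) = (u + (u + u)*(-145 - 66*(u + u)))/(u + 122) = (u + (2*u)*(-145 - 132*u))/(122 + u) = (u + 2*u*(-145 - 132*u))/(122 + u))
1/(c(-6*(-5) + 8) + 16991) = 1/(-(-6*(-5) + 8)*(289 + 264*(-6*(-5) + 8))/(122 + (-6*(-5) + 8)) + 16991) = 1/(-(30 + 8)*(289 + 264*(30 + 8))/(122 + (30 + 8)) + 16991) = 1/(-1*38*(289 + 264*38)/(122 + 38) + 16991) = 1/(-1*38*(289 + 10032)/160 + 16991) = 1/(-1*38*1/160*10321 + 16991) = 1/(-196099/80 + 16991) = 1/(1163181/80) = 80/1163181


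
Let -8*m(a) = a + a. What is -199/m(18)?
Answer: 398/9 ≈ 44.222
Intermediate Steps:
m(a) = -a/4 (m(a) = -(a + a)/8 = -a/4)
-199/m(18) = -199/((-¼*18)) = -199/(-9/2) = -199*(-2/9) = 398/9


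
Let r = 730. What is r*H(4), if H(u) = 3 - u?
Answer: -730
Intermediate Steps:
r*H(4) = 730*(3 - 1*4) = 730*(3 - 4) = 730*(-1) = -730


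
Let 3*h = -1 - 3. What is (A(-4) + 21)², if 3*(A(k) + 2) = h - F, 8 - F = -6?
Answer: 15625/81 ≈ 192.90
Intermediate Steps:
F = 14 (F = 8 - 1*(-6) = 8 + 6 = 14)
h = -4/3 (h = (-1 - 3)/3 = (⅓)*(-4) = -4/3 ≈ -1.3333)
A(k) = -64/9 (A(k) = -2 + (-4/3 - 1*14)/3 = -2 + (-4/3 - 14)/3 = -2 + (⅓)*(-46/3) = -2 - 46/9 = -64/9)
(A(-4) + 21)² = (-64/9 + 21)² = (125/9)² = 15625/81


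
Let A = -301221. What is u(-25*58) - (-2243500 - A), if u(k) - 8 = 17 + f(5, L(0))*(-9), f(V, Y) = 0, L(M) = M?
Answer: 1942304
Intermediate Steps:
u(k) = 25 (u(k) = 8 + (17 + 0*(-9)) = 8 + (17 + 0) = 8 + 17 = 25)
u(-25*58) - (-2243500 - A) = 25 - (-2243500 - 1*(-301221)) = 25 - (-2243500 + 301221) = 25 - 1*(-1942279) = 25 + 1942279 = 1942304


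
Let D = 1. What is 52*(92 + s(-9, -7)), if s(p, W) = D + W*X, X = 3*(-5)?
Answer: 10296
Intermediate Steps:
X = -15
s(p, W) = 1 - 15*W (s(p, W) = 1 + W*(-15) = 1 - 15*W)
52*(92 + s(-9, -7)) = 52*(92 + (1 - 15*(-7))) = 52*(92 + (1 + 105)) = 52*(92 + 106) = 52*198 = 10296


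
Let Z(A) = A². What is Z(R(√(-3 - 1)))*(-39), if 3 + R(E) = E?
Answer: -195 + 468*I ≈ -195.0 + 468.0*I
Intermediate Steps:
R(E) = -3 + E
Z(R(√(-3 - 1)))*(-39) = (-3 + √(-3 - 1))²*(-39) = (-3 + √(-4))²*(-39) = (-3 + 2*I)²*(-39) = -39*(-3 + 2*I)²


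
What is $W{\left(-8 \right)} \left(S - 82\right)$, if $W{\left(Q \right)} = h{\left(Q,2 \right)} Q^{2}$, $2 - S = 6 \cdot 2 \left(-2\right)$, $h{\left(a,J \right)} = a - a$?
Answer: $0$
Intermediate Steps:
$h{\left(a,J \right)} = 0$
$S = 26$ ($S = 2 - 6 \cdot 2 \left(-2\right) = 2 - 12 \left(-2\right) = 2 - -24 = 2 + 24 = 26$)
$W{\left(Q \right)} = 0$ ($W{\left(Q \right)} = 0 Q^{2} = 0$)
$W{\left(-8 \right)} \left(S - 82\right) = 0 \left(26 - 82\right) = 0 \left(-56\right) = 0$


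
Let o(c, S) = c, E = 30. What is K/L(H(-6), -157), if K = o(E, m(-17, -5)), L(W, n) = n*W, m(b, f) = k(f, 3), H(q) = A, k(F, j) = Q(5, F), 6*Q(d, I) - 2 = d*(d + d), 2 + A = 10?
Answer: -15/628 ≈ -0.023885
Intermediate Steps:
A = 8 (A = -2 + 10 = 8)
Q(d, I) = ⅓ + d²/3 (Q(d, I) = ⅓ + (d*(d + d))/6 = ⅓ + (d*(2*d))/6 = ⅓ + (2*d²)/6 = ⅓ + d²/3)
k(F, j) = 26/3 (k(F, j) = ⅓ + (⅓)*5² = ⅓ + (⅓)*25 = ⅓ + 25/3 = 26/3)
H(q) = 8
m(b, f) = 26/3
L(W, n) = W*n
K = 30
K/L(H(-6), -157) = 30/((8*(-157))) = 30/(-1256) = 30*(-1/1256) = -15/628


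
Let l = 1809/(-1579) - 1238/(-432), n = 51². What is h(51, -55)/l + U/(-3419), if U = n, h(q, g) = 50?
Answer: 56778995943/2005780283 ≈ 28.308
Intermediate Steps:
n = 2601
l = 586657/341064 (l = 1809*(-1/1579) - 1238*(-1/432) = -1809/1579 + 619/216 = 586657/341064 ≈ 1.7201)
U = 2601
h(51, -55)/l + U/(-3419) = 50/(586657/341064) + 2601/(-3419) = 50*(341064/586657) + 2601*(-1/3419) = 17053200/586657 - 2601/3419 = 56778995943/2005780283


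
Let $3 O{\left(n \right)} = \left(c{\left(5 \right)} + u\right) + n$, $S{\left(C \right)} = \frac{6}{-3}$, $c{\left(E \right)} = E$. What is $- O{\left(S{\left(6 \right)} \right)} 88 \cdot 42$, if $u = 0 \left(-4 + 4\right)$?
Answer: $-3696$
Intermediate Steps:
$S{\left(C \right)} = -2$ ($S{\left(C \right)} = 6 \left(- \frac{1}{3}\right) = -2$)
$u = 0$ ($u = 0 \cdot 0 = 0$)
$O{\left(n \right)} = \frac{5}{3} + \frac{n}{3}$ ($O{\left(n \right)} = \frac{\left(5 + 0\right) + n}{3} = \frac{5 + n}{3} = \frac{5}{3} + \frac{n}{3}$)
$- O{\left(S{\left(6 \right)} \right)} 88 \cdot 42 = - \left(\frac{5}{3} + \frac{1}{3} \left(-2\right)\right) 88 \cdot 42 = - \left(\frac{5}{3} - \frac{2}{3}\right) 88 \cdot 42 = - 1 \cdot 88 \cdot 42 = - 88 \cdot 42 = \left(-1\right) 3696 = -3696$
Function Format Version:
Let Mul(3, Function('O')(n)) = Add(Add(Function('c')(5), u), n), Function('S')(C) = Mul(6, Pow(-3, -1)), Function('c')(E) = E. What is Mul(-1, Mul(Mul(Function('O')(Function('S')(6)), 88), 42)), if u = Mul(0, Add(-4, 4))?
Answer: -3696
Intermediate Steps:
Function('S')(C) = -2 (Function('S')(C) = Mul(6, Rational(-1, 3)) = -2)
u = 0 (u = Mul(0, 0) = 0)
Function('O')(n) = Add(Rational(5, 3), Mul(Rational(1, 3), n)) (Function('O')(n) = Mul(Rational(1, 3), Add(Add(5, 0), n)) = Mul(Rational(1, 3), Add(5, n)) = Add(Rational(5, 3), Mul(Rational(1, 3), n)))
Mul(-1, Mul(Mul(Function('O')(Function('S')(6)), 88), 42)) = Mul(-1, Mul(Mul(Add(Rational(5, 3), Mul(Rational(1, 3), -2)), 88), 42)) = Mul(-1, Mul(Mul(Add(Rational(5, 3), Rational(-2, 3)), 88), 42)) = Mul(-1, Mul(Mul(1, 88), 42)) = Mul(-1, Mul(88, 42)) = Mul(-1, 3696) = -3696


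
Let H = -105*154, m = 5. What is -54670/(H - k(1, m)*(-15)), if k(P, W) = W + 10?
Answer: 10934/3189 ≈ 3.4287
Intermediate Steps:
H = -16170
k(P, W) = 10 + W
-54670/(H - k(1, m)*(-15)) = -54670/(-16170 - (10 + 5)*(-15)) = -54670/(-16170 - 15*(-15)) = -54670/(-16170 - 1*(-225)) = -54670/(-16170 + 225) = -54670/(-15945) = -54670*(-1/15945) = 10934/3189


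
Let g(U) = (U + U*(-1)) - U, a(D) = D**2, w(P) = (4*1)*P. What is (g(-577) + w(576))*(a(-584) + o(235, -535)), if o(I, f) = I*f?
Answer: 620368611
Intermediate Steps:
w(P) = 4*P
g(U) = -U (g(U) = (U - U) - U = 0 - U = -U)
(g(-577) + w(576))*(a(-584) + o(235, -535)) = (-1*(-577) + 4*576)*((-584)**2 + 235*(-535)) = (577 + 2304)*(341056 - 125725) = 2881*215331 = 620368611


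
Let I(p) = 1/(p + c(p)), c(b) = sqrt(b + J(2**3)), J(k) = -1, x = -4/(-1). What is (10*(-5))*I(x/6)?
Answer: -300/7 + 150*I*sqrt(3)/7 ≈ -42.857 + 37.115*I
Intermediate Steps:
x = 4 (x = -4*(-1) = 4)
c(b) = sqrt(-1 + b) (c(b) = sqrt(b - 1) = sqrt(-1 + b))
I(p) = 1/(p + sqrt(-1 + p))
(10*(-5))*I(x/6) = (10*(-5))/(4/6 + sqrt(-1 + 4/6)) = -50/(4*(1/6) + sqrt(-1 + 4*(1/6))) = -50/(2/3 + sqrt(-1 + 2/3)) = -50/(2/3 + sqrt(-1/3)) = -50/(2/3 + I*sqrt(3)/3)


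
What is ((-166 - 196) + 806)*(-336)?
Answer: -149184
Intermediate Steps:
((-166 - 196) + 806)*(-336) = (-362 + 806)*(-336) = 444*(-336) = -149184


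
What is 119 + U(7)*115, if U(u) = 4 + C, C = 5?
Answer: 1154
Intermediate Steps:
U(u) = 9 (U(u) = 4 + 5 = 9)
119 + U(7)*115 = 119 + 9*115 = 119 + 1035 = 1154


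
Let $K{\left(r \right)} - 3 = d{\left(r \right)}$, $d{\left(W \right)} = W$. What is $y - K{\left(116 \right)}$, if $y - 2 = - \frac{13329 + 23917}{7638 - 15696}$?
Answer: $- \frac{452770}{4029} \approx -112.38$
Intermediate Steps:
$K{\left(r \right)} = 3 + r$
$y = \frac{26681}{4029}$ ($y = 2 - \frac{13329 + 23917}{7638 - 15696} = 2 - \frac{37246}{-8058} = 2 - 37246 \left(- \frac{1}{8058}\right) = 2 - - \frac{18623}{4029} = 2 + \frac{18623}{4029} = \frac{26681}{4029} \approx 6.6222$)
$y - K{\left(116 \right)} = \frac{26681}{4029} - \left(3 + 116\right) = \frac{26681}{4029} - 119 = - \frac{452770}{4029}$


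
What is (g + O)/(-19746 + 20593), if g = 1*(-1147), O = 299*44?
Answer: 12009/847 ≈ 14.178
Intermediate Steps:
O = 13156
g = -1147
(g + O)/(-19746 + 20593) = (-1147 + 13156)/(-19746 + 20593) = 12009/847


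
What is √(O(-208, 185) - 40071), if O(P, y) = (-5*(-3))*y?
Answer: 12*I*√259 ≈ 193.12*I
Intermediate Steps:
O(P, y) = 15*y
√(O(-208, 185) - 40071) = √(15*185 - 40071) = √(2775 - 40071) = √(-37296) = 12*I*√259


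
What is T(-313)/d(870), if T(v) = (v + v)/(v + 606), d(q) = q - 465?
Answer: -626/118665 ≈ -0.0052754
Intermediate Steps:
d(q) = -465 + q
T(v) = 2*v/(606 + v) (T(v) = (2*v)/(606 + v) = 2*v/(606 + v))
T(-313)/d(870) = (2*(-313)/(606 - 313))/(-465 + 870) = (2*(-313)/293)/405 = (2*(-313)*(1/293))*(1/405) = -626/293*1/405 = -626/118665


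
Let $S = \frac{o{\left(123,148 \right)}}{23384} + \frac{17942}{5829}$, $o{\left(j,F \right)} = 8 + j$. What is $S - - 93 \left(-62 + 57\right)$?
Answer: $- \frac{62961661913}{136305336} \approx -461.92$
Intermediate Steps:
$S = \frac{420319327}{136305336}$ ($S = \frac{8 + 123}{23384} + \frac{17942}{5829} = 131 \cdot \frac{1}{23384} + 17942 \cdot \frac{1}{5829} = \frac{131}{23384} + \frac{17942}{5829} = \frac{420319327}{136305336} \approx 3.0837$)
$S - - 93 \left(-62 + 57\right) = \frac{420319327}{136305336} - - 93 \left(-62 + 57\right) = \frac{420319327}{136305336} - \left(-93\right) \left(-5\right) = \frac{420319327}{136305336} - 465 = - \frac{62961661913}{136305336}$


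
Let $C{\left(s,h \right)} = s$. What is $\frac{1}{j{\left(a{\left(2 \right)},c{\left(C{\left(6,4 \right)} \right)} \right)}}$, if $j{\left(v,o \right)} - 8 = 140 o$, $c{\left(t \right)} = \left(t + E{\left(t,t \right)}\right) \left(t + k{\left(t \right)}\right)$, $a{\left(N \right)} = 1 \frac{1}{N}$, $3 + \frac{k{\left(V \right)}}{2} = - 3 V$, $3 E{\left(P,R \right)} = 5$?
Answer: $- \frac{1}{38632} \approx -2.5885 \cdot 10^{-5}$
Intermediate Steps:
$E{\left(P,R \right)} = \frac{5}{3}$ ($E{\left(P,R \right)} = \frac{1}{3} \cdot 5 = \frac{5}{3}$)
$k{\left(V \right)} = -6 - 6 V$ ($k{\left(V \right)} = -6 + 2 \left(- 3 V\right) = -6 - 6 V$)
$a{\left(N \right)} = \frac{1}{N}$
$c{\left(t \right)} = \left(-6 - 5 t\right) \left(\frac{5}{3} + t\right)$ ($c{\left(t \right)} = \left(t + \frac{5}{3}\right) \left(t - \left(6 + 6 t\right)\right) = \left(\frac{5}{3} + t\right) \left(-6 - 5 t\right) = \left(-6 - 5 t\right) \left(\frac{5}{3} + t\right)$)
$j{\left(v,o \right)} = 8 + 140 o$
$\frac{1}{j{\left(a{\left(2 \right)},c{\left(C{\left(6,4 \right)} \right)} \right)}} = \frac{1}{8 + 140 \left(-10 - 5 \cdot 6^{2} - 86\right)} = \frac{1}{8 + 140 \left(-10 - 180 - 86\right)} = \frac{1}{8 + 140 \left(-276\right)} = \frac{1}{8 - 38640} = \frac{1}{-38632} = - \frac{1}{38632}$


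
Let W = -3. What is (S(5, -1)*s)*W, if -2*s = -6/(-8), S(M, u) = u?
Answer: -9/8 ≈ -1.1250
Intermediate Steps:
s = -3/8 (s = -(-3)/(-8) = -(-3)*(-1)/8 = -½*¾ = -3/8 ≈ -0.37500)
(S(5, -1)*s)*W = -1*(-3/8)*(-3) = (3/8)*(-3) = -9/8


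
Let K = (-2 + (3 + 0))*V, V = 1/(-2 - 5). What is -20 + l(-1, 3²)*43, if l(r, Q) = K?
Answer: -183/7 ≈ -26.143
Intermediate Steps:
V = -⅐ (V = 1/(-7) = -⅐ ≈ -0.14286)
K = -⅐ (K = (-2 + (3 + 0))*(-⅐) = (-2 + 3)*(-⅐) = 1*(-⅐) = -⅐ ≈ -0.14286)
l(r, Q) = -⅐
-20 + l(-1, 3²)*43 = -20 - ⅐*43 = -20 - 43/7 = -183/7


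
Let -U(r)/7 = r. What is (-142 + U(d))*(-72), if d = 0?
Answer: 10224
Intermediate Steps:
U(r) = -7*r
(-142 + U(d))*(-72) = (-142 - 7*0)*(-72) = (-142 + 0)*(-72) = -142*(-72) = 10224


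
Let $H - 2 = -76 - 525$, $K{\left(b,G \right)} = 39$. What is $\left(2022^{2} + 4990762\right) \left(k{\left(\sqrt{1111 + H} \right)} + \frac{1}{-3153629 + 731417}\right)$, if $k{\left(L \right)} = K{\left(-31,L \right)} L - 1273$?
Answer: $- \frac{13997818011174371}{1211106} + 5665449504 \sqrt{2} \approx -3.5457 \cdot 10^{9}$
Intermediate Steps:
$H = -599$ ($H = 2 - 601 = -599$)
$k{\left(L \right)} = -1273 + 39 L$ ($k{\left(L \right)} = 39 L - 1273 = -1273 + 39 L$)
$\left(2022^{2} + 4990762\right) \left(k{\left(\sqrt{1111 + H} \right)} + \frac{1}{-3153629 + 731417}\right) = \left(2022^{2} + 4990762\right) \left(\left(-1273 + 39 \sqrt{1111 - 599}\right) + \frac{1}{-3153629 + 731417}\right) = \left(4088484 + 4990762\right) \left(\left(-1273 + 39 \sqrt{512}\right) + \frac{1}{-2422212}\right) = 9079246 \left(\left(-1273 + 39 \cdot 16 \sqrt{2}\right) - \frac{1}{2422212}\right) = 9079246 \left(\left(-1273 + 624 \sqrt{2}\right) - \frac{1}{2422212}\right) = 9079246 \left(- \frac{3083475877}{2422212} + 624 \sqrt{2}\right) = - \frac{13997818011174371}{1211106} + 5665449504 \sqrt{2}$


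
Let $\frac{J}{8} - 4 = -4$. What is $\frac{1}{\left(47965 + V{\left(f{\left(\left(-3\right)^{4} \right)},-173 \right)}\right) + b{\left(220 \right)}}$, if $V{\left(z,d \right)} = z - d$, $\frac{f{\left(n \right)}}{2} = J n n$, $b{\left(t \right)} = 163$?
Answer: $\frac{1}{48301} \approx 2.0704 \cdot 10^{-5}$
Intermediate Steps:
$J = 0$ ($J = 32 + 8 \left(-4\right) = 32 - 32 = 0$)
$f{\left(n \right)} = 0$ ($f{\left(n \right)} = 2 \cdot 0 n n = 2 \cdot 0 n = 2 \cdot 0 = 0$)
$\frac{1}{\left(47965 + V{\left(f{\left(\left(-3\right)^{4} \right)},-173 \right)}\right) + b{\left(220 \right)}} = \frac{1}{\left(47965 + \left(0 - -173\right)\right) + 163} = \frac{1}{\left(47965 + \left(0 + 173\right)\right) + 163} = \frac{1}{\left(47965 + 173\right) + 163} = \frac{1}{48138 + 163} = \frac{1}{48301}$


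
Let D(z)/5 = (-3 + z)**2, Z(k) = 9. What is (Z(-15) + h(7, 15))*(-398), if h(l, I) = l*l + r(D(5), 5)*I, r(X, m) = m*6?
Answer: -202184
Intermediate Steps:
D(z) = 5*(-3 + z)**2
r(X, m) = 6*m
h(l, I) = l**2 + 30*I (h(l, I) = l*l + (6*5)*I = l**2 + 30*I)
(Z(-15) + h(7, 15))*(-398) = (9 + (7**2 + 30*15))*(-398) = (9 + (49 + 450))*(-398) = (9 + 499)*(-398) = 508*(-398) = -202184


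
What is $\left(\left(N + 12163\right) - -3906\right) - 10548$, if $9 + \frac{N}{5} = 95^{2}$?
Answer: $50601$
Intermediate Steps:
$N = 45080$ ($N = -45 + 5 \cdot 95^{2} = -45 + 5 \cdot 9025 = -45 + 45125 = 45080$)
$\left(\left(N + 12163\right) - -3906\right) - 10548 = \left(\left(45080 + 12163\right) - -3906\right) - 10548 = \left(57243 + 3906\right) - 10548 = 61149 - 10548 = 50601$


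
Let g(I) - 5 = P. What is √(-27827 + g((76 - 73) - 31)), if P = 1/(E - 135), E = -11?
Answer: I*√593053898/146 ≈ 166.8*I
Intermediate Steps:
P = -1/146 (P = 1/(-11 - 135) = 1/(-146) = -1/146 ≈ -0.0068493)
g(I) = 729/146 (g(I) = 5 - 1/146 = 729/146)
√(-27827 + g((76 - 73) - 31)) = √(-27827 + 729/146) = √(-4062013/146) = I*√593053898/146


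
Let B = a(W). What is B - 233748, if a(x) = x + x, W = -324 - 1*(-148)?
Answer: -234100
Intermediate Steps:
W = -176 (W = -324 + 148 = -176)
a(x) = 2*x
B = -352 (B = 2*(-176) = -352)
B - 233748 = -352 - 233748 = -234100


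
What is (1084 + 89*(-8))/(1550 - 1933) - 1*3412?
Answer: -1307168/383 ≈ -3413.0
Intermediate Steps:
(1084 + 89*(-8))/(1550 - 1933) - 1*3412 = (1084 - 712)/(-383) - 3412 = 372*(-1/383) - 3412 = -372/383 - 3412 = -1307168/383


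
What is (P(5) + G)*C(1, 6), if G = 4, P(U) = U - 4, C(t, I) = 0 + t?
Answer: 5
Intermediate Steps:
C(t, I) = t
P(U) = -4 + U
(P(5) + G)*C(1, 6) = ((-4 + 5) + 4)*1 = (1 + 4)*1 = 5*1 = 5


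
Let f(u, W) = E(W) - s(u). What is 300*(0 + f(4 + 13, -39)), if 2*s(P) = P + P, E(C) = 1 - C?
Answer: 6900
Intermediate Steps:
s(P) = P (s(P) = (P + P)/2 = (2*P)/2 = P)
f(u, W) = 1 - W - u (f(u, W) = (1 - W) - u = 1 - W - u)
300*(0 + f(4 + 13, -39)) = 300*(0 + (1 - 1*(-39) - (4 + 13))) = 300*(0 + (1 + 39 - 1*17)) = 300*(0 + (1 + 39 - 17)) = 300*(0 + 23) = 300*23 = 6900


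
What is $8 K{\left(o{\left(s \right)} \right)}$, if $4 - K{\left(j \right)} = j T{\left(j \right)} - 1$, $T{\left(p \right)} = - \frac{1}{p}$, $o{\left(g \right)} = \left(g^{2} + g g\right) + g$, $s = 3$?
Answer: $48$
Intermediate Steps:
$o{\left(g \right)} = g + 2 g^{2}$ ($o{\left(g \right)} = \left(g^{2} + g^{2}\right) + g = 2 g^{2} + g = g + 2 g^{2}$)
$K{\left(j \right)} = 6$ ($K{\left(j \right)} = 4 - \left(j \left(- \frac{1}{j}\right) - 1\right) = 4 - \left(-1 - 1\right) = 4 - -2 = 4 + 2 = 6$)
$8 K{\left(o{\left(s \right)} \right)} = 8 \cdot 6 = 48$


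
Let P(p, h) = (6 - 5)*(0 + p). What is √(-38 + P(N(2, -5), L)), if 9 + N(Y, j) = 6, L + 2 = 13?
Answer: I*√41 ≈ 6.4031*I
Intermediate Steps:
L = 11 (L = -2 + 13 = 11)
N(Y, j) = -3 (N(Y, j) = -9 + 6 = -3)
P(p, h) = p (P(p, h) = 1*p = p)
√(-38 + P(N(2, -5), L)) = √(-38 - 3) = √(-41) = I*√41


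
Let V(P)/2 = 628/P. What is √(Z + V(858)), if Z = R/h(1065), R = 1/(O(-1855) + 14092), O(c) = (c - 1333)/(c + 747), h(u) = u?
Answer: √709950824750005057505/22022313885 ≈ 1.2099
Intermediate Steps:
O(c) = (-1333 + c)/(747 + c)
R = 277/3904281 (R = 1/((-1333 - 1855)/(747 - 1855) + 14092) = 1/(-3188/(-1108) + 14092) = 1/(-1/1108*(-3188) + 14092) = 1/(797/277 + 14092) = 1/(3904281/277) = 277/3904281 ≈ 7.0948e-5)
V(P) = 1256/P (V(P) = 2*(628/P) = 1256/P)
Z = 277/4158059265 (Z = (277/3904281)/1065 = (277/3904281)*(1/1065) = 277/4158059265 ≈ 6.6618e-8)
√(Z + V(858)) = √(277/4158059265 + 1256/858) = √(277/4158059265 + 1256*(1/858)) = √(277/4158059265 + 628/429) = √(870420445751/594602474895) = √709950824750005057505/22022313885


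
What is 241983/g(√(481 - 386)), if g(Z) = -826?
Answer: -34569/118 ≈ -292.96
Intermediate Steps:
241983/g(√(481 - 386)) = 241983/(-826) = 241983*(-1/826) = -34569/118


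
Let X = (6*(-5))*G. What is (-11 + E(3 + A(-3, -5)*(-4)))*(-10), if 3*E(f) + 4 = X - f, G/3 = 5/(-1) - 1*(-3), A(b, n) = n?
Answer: -400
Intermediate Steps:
G = -6 (G = 3*(5/(-1) - 1*(-3)) = 3*(5*(-1) + 3) = 3*(-5 + 3) = 3*(-2) = -6)
X = 180 (X = (6*(-5))*(-6) = -30*(-6) = 180)
E(f) = 176/3 - f/3 (E(f) = -4/3 + (180 - f)/3 = -4/3 + (60 - f/3) = 176/3 - f/3)
(-11 + E(3 + A(-3, -5)*(-4)))*(-10) = (-11 + (176/3 - (3 - 5*(-4))/3))*(-10) = (-11 + (176/3 - (3 + 20)/3))*(-10) = (-11 + (176/3 - 1/3*23))*(-10) = (-11 + (176/3 - 23/3))*(-10) = (-11 + 51)*(-10) = 40*(-10) = -400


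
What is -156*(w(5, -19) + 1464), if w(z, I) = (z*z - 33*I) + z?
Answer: -330876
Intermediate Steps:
w(z, I) = z + z² - 33*I (w(z, I) = (z² - 33*I) + z = z + z² - 33*I)
-156*(w(5, -19) + 1464) = -156*((5 + 5² - 33*(-19)) + 1464) = -156*((5 + 25 + 627) + 1464) = -156*(657 + 1464) = -156*2121 = -330876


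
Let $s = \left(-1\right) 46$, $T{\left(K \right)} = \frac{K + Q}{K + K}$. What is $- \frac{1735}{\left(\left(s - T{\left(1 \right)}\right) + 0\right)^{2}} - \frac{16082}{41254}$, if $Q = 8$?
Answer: $- \frac{225177621}{210416027} \approx -1.0702$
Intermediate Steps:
$T{\left(K \right)} = \frac{8 + K}{2 K}$ ($T{\left(K \right)} = \frac{K + 8}{K + K} = \frac{8 + K}{2 K}$)
$s = -46$
$- \frac{1735}{\left(\left(s - T{\left(1 \right)}\right) + 0\right)^{2}} - \frac{16082}{41254} = - \frac{1735}{\left(\left(-46 - \frac{8 + 1}{2 \cdot 1}\right) + 0\right)^{2}} - \frac{16082}{41254} = - \frac{1735}{\left(\left(-46 - \frac{1}{2} \cdot 1 \cdot 9\right) + 0\right)^{2}} - \frac{8041}{20627} = - \frac{1735}{\left(\left(-46 - \frac{9}{2}\right) + 0\right)^{2}} - \frac{8041}{20627} = - \frac{1735}{\left(- \frac{101}{2} + 0\right)^{2}} - \frac{8041}{20627} = - \frac{1735}{\left(- \frac{101}{2}\right)^{2}} - \frac{8041}{20627} = - \frac{1735}{\frac{10201}{4}} - \frac{8041}{20627} = \left(-1735\right) \frac{4}{10201} - \frac{8041}{20627} = - \frac{6940}{10201} - \frac{8041}{20627} = - \frac{225177621}{210416027}$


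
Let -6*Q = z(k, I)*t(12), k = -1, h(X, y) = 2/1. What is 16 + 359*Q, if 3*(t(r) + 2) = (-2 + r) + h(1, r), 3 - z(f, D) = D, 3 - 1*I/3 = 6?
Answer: -1420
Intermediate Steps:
h(X, y) = 2 (h(X, y) = 2*1 = 2)
I = -9 (I = 9 - 3*6 = 9 - 18 = -9)
z(f, D) = 3 - D
t(r) = -2 + r/3 (t(r) = -2 + ((-2 + r) + 2)/3 = -2 + r/3)
Q = -4 (Q = -(3 - 1*(-9))*(-2 + (⅓)*12)/6 = -(3 + 9)*(-2 + 4)/6 = -2*2 = -⅙*24 = -4)
16 + 359*Q = 16 + 359*(-4) = 16 - 1436 = -1420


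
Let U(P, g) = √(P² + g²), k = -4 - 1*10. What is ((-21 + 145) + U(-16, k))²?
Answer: 15828 + 496*√113 ≈ 21101.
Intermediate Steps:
k = -14 (k = -4 - 10 = -14)
((-21 + 145) + U(-16, k))² = ((-21 + 145) + √((-16)² + (-14)²))² = (124 + √(256 + 196))² = (124 + √452)² = (124 + 2*√113)²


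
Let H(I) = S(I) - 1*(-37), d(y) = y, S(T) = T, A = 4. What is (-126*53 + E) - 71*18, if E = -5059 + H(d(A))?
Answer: -12974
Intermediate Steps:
H(I) = 37 + I (H(I) = I - 1*(-37) = I + 37 = 37 + I)
E = -5018 (E = -5059 + (37 + 4) = -5059 + 41 = -5018)
(-126*53 + E) - 71*18 = (-126*53 - 5018) - 71*18 = (-6678 - 5018) - 1278 = -11696 - 1278 = -12974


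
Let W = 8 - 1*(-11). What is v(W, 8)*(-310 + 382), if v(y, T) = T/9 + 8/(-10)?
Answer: 32/5 ≈ 6.4000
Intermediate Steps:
W = 19 (W = 8 + 11 = 19)
v(y, T) = -⅘ + T/9 (v(y, T) = T*(⅑) + 8*(-⅒) = T/9 - ⅘ = -⅘ + T/9)
v(W, 8)*(-310 + 382) = (-⅘ + (⅑)*8)*(-310 + 382) = (-⅘ + 8/9)*72 = (4/45)*72 = 32/5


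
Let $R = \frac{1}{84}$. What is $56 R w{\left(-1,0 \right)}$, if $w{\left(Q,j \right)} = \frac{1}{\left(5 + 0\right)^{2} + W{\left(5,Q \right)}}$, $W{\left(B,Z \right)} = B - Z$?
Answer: $\frac{2}{93} \approx 0.021505$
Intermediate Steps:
$w{\left(Q,j \right)} = \frac{1}{30 - Q}$ ($w{\left(Q,j \right)} = \frac{1}{\left(5 + 0\right)^{2} - \left(-5 + Q\right)} = \frac{1}{5^{2} - \left(-5 + Q\right)} = \frac{1}{25 - \left(-5 + Q\right)} = \frac{1}{30 - Q}$)
$R = \frac{1}{84} \approx 0.011905$
$56 R w{\left(-1,0 \right)} = 56 \cdot \frac{1}{84} \left(- \frac{1}{-30 - 1}\right) = \frac{2 \left(- \frac{1}{-31}\right)}{3} = \frac{2 \left(\left(-1\right) \left(- \frac{1}{31}\right)\right)}{3} = \frac{2}{3} \cdot \frac{1}{31} = \frac{2}{93}$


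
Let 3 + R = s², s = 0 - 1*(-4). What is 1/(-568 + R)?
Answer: -1/555 ≈ -0.0018018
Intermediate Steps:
s = 4 (s = 0 + 4 = 4)
R = 13 (R = -3 + 4² = -3 + 16 = 13)
1/(-568 + R) = 1/(-568 + 13) = 1/(-555) = -1/555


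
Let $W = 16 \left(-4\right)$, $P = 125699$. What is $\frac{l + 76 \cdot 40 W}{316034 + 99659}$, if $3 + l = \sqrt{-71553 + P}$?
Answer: $- \frac{194563}{415693} + \frac{\sqrt{54146}}{415693} \approx -0.46748$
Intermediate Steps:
$W = -64$
$l = -3 + \sqrt{54146}$ ($l = -3 + \sqrt{-71553 + 125699} = -3 + \sqrt{54146} \approx 229.69$)
$\frac{l + 76 \cdot 40 W}{316034 + 99659} = \frac{\left(-3 + \sqrt{54146}\right) + 76 \cdot 40 \left(-64\right)}{316034 + 99659} = \frac{\left(-3 + \sqrt{54146}\right) + 3040 \left(-64\right)}{415693} = \left(\left(-3 + \sqrt{54146}\right) - 194560\right) \frac{1}{415693} = \left(-194563 + \sqrt{54146}\right) \frac{1}{415693} = - \frac{194563}{415693} + \frac{\sqrt{54146}}{415693}$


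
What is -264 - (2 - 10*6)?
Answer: -206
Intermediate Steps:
-264 - (2 - 10*6) = -264 - (2 - 60) = -264 - 1*(-58) = -264 + 58 = -206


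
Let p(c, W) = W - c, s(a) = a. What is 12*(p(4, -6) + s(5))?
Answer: -60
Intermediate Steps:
12*(p(4, -6) + s(5)) = 12*((-6 - 1*4) + 5) = 12*((-6 - 4) + 5) = 12*(-10 + 5) = 12*(-5) = -60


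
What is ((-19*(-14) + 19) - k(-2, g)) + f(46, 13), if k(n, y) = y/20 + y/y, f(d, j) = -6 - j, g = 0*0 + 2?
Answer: 2649/10 ≈ 264.90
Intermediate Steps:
g = 2 (g = 0 + 2 = 2)
k(n, y) = 1 + y/20 (k(n, y) = y*(1/20) + 1 = y/20 + 1 = 1 + y/20)
((-19*(-14) + 19) - k(-2, g)) + f(46, 13) = ((-19*(-14) + 19) - (1 + (1/20)*2)) + (-6 - 1*13) = ((266 + 19) - (1 + 1/10)) + (-6 - 13) = (285 - 1*11/10) - 19 = (285 - 11/10) - 19 = 2839/10 - 19 = 2649/10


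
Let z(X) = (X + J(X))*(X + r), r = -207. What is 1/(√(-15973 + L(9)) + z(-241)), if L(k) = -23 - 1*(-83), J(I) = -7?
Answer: 111104/12344114729 - I*√15913/12344114729 ≈ 9.0006e-6 - 1.0219e-8*I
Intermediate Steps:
L(k) = 60 (L(k) = -23 + 83 = 60)
z(X) = (-207 + X)*(-7 + X) (z(X) = (X - 7)*(X - 207) = (-7 + X)*(-207 + X) = (-207 + X)*(-7 + X))
1/(√(-15973 + L(9)) + z(-241)) = 1/(√(-15973 + 60) + (1449 + (-241)² - 214*(-241))) = 1/(√(-15913) + (1449 + 58081 + 51574)) = 1/(I*√15913 + 111104) = 1/(111104 + I*√15913)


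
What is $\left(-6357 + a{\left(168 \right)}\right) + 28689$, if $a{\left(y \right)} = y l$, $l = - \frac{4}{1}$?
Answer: $21660$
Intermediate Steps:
$l = -4$ ($l = \left(-4\right) 1 = -4$)
$a{\left(y \right)} = - 4 y$ ($a{\left(y \right)} = y \left(-4\right) = - 4 y$)
$\left(-6357 + a{\left(168 \right)}\right) + 28689 = \left(-6357 - 672\right) + 28689 = -7029 + 28689 = 21660$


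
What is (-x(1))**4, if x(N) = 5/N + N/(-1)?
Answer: 256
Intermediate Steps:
x(N) = -N + 5/N (x(N) = 5/N + N*(-1) = 5/N - N = -N + 5/N)
(-x(1))**4 = (-(-1*1 + 5/1))**4 = (-(-1 + 5*1))**4 = (-(-1 + 5))**4 = (-1*4)**4 = (-4)**4 = 256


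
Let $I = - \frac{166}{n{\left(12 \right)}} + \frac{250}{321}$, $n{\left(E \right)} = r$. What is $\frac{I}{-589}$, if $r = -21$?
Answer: $- \frac{6504}{441161} \approx -0.014743$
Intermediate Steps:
$n{\left(E \right)} = -21$
$I = \frac{6504}{749}$ ($I = - \frac{166}{-21} + \frac{250}{321} = \left(-166\right) \left(- \frac{1}{21}\right) + 250 \cdot \frac{1}{321} = \frac{166}{21} + \frac{250}{321} = \frac{6504}{749} \approx 8.6836$)
$\frac{I}{-589} = \frac{6504}{749 \left(-589\right)} = \frac{6504}{749} \left(- \frac{1}{589}\right) = - \frac{6504}{441161}$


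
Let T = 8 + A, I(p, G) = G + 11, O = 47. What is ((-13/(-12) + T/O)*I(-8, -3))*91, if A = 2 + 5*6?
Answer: 198562/141 ≈ 1408.2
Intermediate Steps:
A = 32 (A = 2 + 30 = 32)
I(p, G) = 11 + G
T = 40 (T = 8 + 32 = 40)
((-13/(-12) + T/O)*I(-8, -3))*91 = ((-13/(-12) + 40/47)*(11 - 3))*91 = ((-13*(-1/12) + 40*(1/47))*8)*91 = ((13/12 + 40/47)*8)*91 = ((1091/564)*8)*91 = (2182/141)*91 = 198562/141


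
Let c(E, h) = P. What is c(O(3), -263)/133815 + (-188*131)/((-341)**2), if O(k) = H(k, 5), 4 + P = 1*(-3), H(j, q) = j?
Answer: -299673617/1414558365 ≈ -0.21185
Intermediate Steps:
P = -7 (P = -4 + 1*(-3) = -4 - 3 = -7)
O(k) = k
c(E, h) = -7
c(O(3), -263)/133815 + (-188*131)/((-341)**2) = -7/133815 + (-188*131)/((-341)**2) = -7*1/133815 - 24628/116281 = -7/133815 - 24628*1/116281 = -7/133815 - 24628/116281 = -299673617/1414558365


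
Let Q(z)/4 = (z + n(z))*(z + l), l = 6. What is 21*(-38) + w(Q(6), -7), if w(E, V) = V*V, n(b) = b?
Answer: -749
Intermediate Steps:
Q(z) = 8*z*(6 + z) (Q(z) = 4*((z + z)*(z + 6)) = 4*((2*z)*(6 + z)) = 4*(2*z*(6 + z)) = 8*z*(6 + z))
w(E, V) = V²
21*(-38) + w(Q(6), -7) = 21*(-38) + (-7)² = -798 + 49 = -749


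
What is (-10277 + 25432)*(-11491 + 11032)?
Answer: -6956145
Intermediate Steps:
(-10277 + 25432)*(-11491 + 11032) = 15155*(-459) = -6956145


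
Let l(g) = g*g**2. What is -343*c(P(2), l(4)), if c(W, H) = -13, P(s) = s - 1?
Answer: 4459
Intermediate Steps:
P(s) = -1 + s
l(g) = g**3
-343*c(P(2), l(4)) = -343*(-13) = 4459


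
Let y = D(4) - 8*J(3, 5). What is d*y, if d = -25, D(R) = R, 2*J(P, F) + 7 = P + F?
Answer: 0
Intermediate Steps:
J(P, F) = -7/2 + F/2 + P/2 (J(P, F) = -7/2 + (P + F)/2 = -7/2 + (F + P)/2 = -7/2 + (F/2 + P/2) = -7/2 + F/2 + P/2)
y = 0 (y = 4 - 8*(-7/2 + (½)*5 + (½)*3) = 4 - 8*(-7/2 + 5/2 + 3/2) = 4 - 8*½ = 4 - 4 = 0)
d*y = -25*0 = 0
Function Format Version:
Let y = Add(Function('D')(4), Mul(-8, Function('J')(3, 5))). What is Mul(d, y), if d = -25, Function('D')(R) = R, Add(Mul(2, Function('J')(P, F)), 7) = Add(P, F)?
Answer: 0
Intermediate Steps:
Function('J')(P, F) = Add(Rational(-7, 2), Mul(Rational(1, 2), F), Mul(Rational(1, 2), P)) (Function('J')(P, F) = Add(Rational(-7, 2), Mul(Rational(1, 2), Add(P, F))) = Add(Rational(-7, 2), Mul(Rational(1, 2), Add(F, P))) = Add(Rational(-7, 2), Add(Mul(Rational(1, 2), F), Mul(Rational(1, 2), P))) = Add(Rational(-7, 2), Mul(Rational(1, 2), F), Mul(Rational(1, 2), P)))
y = 0 (y = Add(4, Mul(-8, Add(Rational(-7, 2), Mul(Rational(1, 2), 5), Mul(Rational(1, 2), 3)))) = Add(4, Mul(-8, Add(Rational(-7, 2), Rational(5, 2), Rational(3, 2)))) = Add(4, Mul(-8, Rational(1, 2))) = Add(4, -4) = 0)
Mul(d, y) = Mul(-25, 0) = 0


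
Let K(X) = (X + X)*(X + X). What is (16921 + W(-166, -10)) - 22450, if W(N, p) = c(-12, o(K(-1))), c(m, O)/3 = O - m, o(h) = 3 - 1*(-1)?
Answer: -5481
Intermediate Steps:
K(X) = 4*X**2 (K(X) = (2*X)*(2*X) = 4*X**2)
o(h) = 4 (o(h) = 3 + 1 = 4)
c(m, O) = -3*m + 3*O (c(m, O) = 3*(O - m) = -3*m + 3*O)
W(N, p) = 48 (W(N, p) = -3*(-12) + 3*4 = 36 + 12 = 48)
(16921 + W(-166, -10)) - 22450 = (16921 + 48) - 22450 = 16969 - 22450 = -5481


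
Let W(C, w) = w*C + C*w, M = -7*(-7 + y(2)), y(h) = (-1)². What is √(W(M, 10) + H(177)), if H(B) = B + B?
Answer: √1194 ≈ 34.554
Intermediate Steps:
y(h) = 1
H(B) = 2*B
M = 42 (M = -7*(-7 + 1) = -7*(-6) = 42)
W(C, w) = 2*C*w (W(C, w) = C*w + C*w = 2*C*w)
√(W(M, 10) + H(177)) = √(2*42*10 + 2*177) = √(840 + 354) = √1194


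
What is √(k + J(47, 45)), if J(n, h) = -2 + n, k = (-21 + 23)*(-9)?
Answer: 3*√3 ≈ 5.1962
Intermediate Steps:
k = -18 (k = 2*(-9) = -18)
√(k + J(47, 45)) = √(-18 + (-2 + 47)) = √(-18 + 45) = √27 = 3*√3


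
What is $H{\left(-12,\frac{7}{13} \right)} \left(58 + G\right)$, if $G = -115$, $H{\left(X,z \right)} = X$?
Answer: $684$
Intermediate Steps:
$H{\left(-12,\frac{7}{13} \right)} \left(58 + G\right) = - 12 \left(58 - 115\right) = \left(-12\right) \left(-57\right) = 684$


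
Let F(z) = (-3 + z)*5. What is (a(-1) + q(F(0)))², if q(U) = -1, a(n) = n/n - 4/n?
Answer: 16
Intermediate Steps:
F(z) = -15 + 5*z
a(n) = 1 - 4/n
(a(-1) + q(F(0)))² = ((-4 - 1)/(-1) - 1)² = (-1*(-5) - 1)² = (5 - 1)² = 4² = 16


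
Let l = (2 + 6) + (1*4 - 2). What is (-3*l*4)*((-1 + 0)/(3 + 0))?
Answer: 40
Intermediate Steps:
l = 10 (l = 8 + (4 - 2) = 8 + 2 = 10)
(-3*l*4)*((-1 + 0)/(3 + 0)) = (-3*10*4)*((-1 + 0)/(3 + 0)) = (-30*4)*(-1/3) = -(-120)/3 = -120*(-1/3) = 40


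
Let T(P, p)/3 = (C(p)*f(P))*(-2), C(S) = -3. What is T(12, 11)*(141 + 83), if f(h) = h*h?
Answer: 580608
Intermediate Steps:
f(h) = h²
T(P, p) = 18*P² (T(P, p) = 3*(-3*P²*(-2)) = 3*(6*P²) = 18*P²)
T(12, 11)*(141 + 83) = (18*12²)*(141 + 83) = (18*144)*224 = 2592*224 = 580608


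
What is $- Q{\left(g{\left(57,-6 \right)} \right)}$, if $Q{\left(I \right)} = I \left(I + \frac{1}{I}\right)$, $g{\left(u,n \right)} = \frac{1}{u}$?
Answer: $- \frac{3250}{3249} \approx -1.0003$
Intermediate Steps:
$- Q{\left(g{\left(57,-6 \right)} \right)} = - (1 + \left(\frac{1}{57}\right)^{2}) = - (1 + \frac{1}{3249}) = \left(-1\right) \frac{3250}{3249} = - \frac{3250}{3249}$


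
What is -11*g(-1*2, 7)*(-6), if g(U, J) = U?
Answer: -132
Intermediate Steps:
-11*g(-1*2, 7)*(-6) = -(-11)*2*(-6) = -11*(-2)*(-6) = 22*(-6) = -132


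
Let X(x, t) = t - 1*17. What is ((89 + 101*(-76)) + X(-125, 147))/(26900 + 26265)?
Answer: -7457/53165 ≈ -0.14026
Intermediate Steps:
X(x, t) = -17 + t (X(x, t) = t - 17 = -17 + t)
((89 + 101*(-76)) + X(-125, 147))/(26900 + 26265) = ((89 + 101*(-76)) + (-17 + 147))/(26900 + 26265) = ((89 - 7676) + 130)/53165 = (-7587 + 130)*(1/53165) = -7457*1/53165 = -7457/53165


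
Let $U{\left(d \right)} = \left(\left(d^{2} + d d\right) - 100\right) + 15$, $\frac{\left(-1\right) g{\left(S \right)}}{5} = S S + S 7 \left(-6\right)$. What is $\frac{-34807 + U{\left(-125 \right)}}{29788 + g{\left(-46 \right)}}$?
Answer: $- \frac{1821}{4774} \approx -0.38144$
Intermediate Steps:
$g{\left(S \right)} = - 5 S^{2} + 210 S$ ($g{\left(S \right)} = - 5 \left(S S + S 7 \left(-6\right)\right) = - 5 \left(S^{2} + 7 S \left(-6\right)\right) = - 5 \left(S^{2} - 42 S\right) = - 5 S^{2} + 210 S$)
$U{\left(d \right)} = -85 + 2 d^{2}$ ($U{\left(d \right)} = \left(\left(d^{2} + d^{2}\right) - 100\right) + 15 = \left(2 d^{2} - 100\right) + 15 = \left(-100 + 2 d^{2}\right) + 15 = -85 + 2 d^{2}$)
$\frac{-34807 + U{\left(-125 \right)}}{29788 + g{\left(-46 \right)}} = \frac{-34807 - \left(85 - 2 \left(-125\right)^{2}\right)}{29788 + 5 \left(-46\right) \left(42 - -46\right)} = \frac{-34807 + \left(-85 + 2 \cdot 15625\right)}{29788 + 5 \left(-46\right) \left(42 + 46\right)} = \frac{-34807 + \left(-85 + 31250\right)}{29788 + 5 \left(-46\right) 88} = \frac{-34807 + 31165}{29788 - 20240} = - \frac{3642}{9548} = \left(-3642\right) \frac{1}{9548} = - \frac{1821}{4774}$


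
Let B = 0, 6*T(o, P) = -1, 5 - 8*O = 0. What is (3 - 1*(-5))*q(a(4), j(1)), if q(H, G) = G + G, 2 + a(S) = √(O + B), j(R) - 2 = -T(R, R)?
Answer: 104/3 ≈ 34.667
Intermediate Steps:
O = 5/8 (O = 5/8 - ⅛*0 = 5/8 + 0 = 5/8 ≈ 0.62500)
T(o, P) = -⅙ (T(o, P) = (⅙)*(-1) = -⅙)
j(R) = 13/6 (j(R) = 2 - 1*(-⅙) = 2 + ⅙ = 13/6)
a(S) = -2 + √10/4 (a(S) = -2 + √(5/8 + 0) = -2 + √(5/8) = -2 + √10/4)
q(H, G) = 2*G
(3 - 1*(-5))*q(a(4), j(1)) = (3 - 1*(-5))*(2*(13/6)) = (3 + 5)*(13/3) = 8*(13/3) = 104/3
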